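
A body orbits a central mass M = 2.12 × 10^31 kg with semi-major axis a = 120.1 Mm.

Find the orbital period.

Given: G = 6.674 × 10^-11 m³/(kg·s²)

Convert to SI: a = 120.1 Mm = 1.201e+08 m.
GM = G · M = 6.674e-11 · 2.12e+31 = 1.41489e+21 m³/s².
Kepler's third law: T = 2π √(a³ / GM).
Substituting a = 1.201e+08 m and GM = 1.41489e+21 m³/s²:
T = 2π √((1.201e+08)³ / 1.41489e+21) s
T ≈ 219.9 s = 3.664 minutes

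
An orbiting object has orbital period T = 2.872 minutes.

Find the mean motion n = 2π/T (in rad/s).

Convert to SI: T = 2.872 minutes = 172.32 s.
n = 2π / T.
n = 2π / 172.32 s ≈ 0.03646 rad/s.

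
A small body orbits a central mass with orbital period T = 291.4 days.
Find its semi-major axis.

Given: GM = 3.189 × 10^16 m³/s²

Convert to SI: T = 291.4 days = 2.5177e+07 s.
Invert Kepler's third law: a = (GM · T² / (4π²))^(1/3).
Substituting T = 2.5177e+07 s and GM = 3.189e+16 m³/s²:
a = (3.189e+16 · (2.5177e+07)² / (4π²))^(1/3) m
a ≈ 8e+09 m = 8 Gm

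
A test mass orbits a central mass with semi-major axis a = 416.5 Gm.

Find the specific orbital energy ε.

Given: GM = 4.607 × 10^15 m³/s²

Convert to SI: a = 416.5 Gm = 4.165e+11 m.
ε = −GM / (2a).
ε = −4.607e+15 / (2 · 4.165e+11) J/kg ≈ -5531 J/kg = -5.531 kJ/kg.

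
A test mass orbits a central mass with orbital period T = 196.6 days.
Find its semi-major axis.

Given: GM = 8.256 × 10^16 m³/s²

Convert to SI: T = 196.6 days = 1.69862e+07 s.
Invert Kepler's third law: a = (GM · T² / (4π²))^(1/3).
Substituting T = 1.69862e+07 s and GM = 8.256e+16 m³/s²:
a = (8.256e+16 · (1.69862e+07)² / (4π²))^(1/3) m
a ≈ 8.45e+09 m = 8.45 Gm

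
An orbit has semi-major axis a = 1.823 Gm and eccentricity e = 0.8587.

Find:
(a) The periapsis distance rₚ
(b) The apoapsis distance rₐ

Convert to SI: a = 1.823 Gm = 1.823e+09 m.
(a) rₚ = a(1 − e) = 1.823e+09 · (1 − 0.8587) = 1.823e+09 · 0.1413 ≈ 2.576e+08 m = 257.6 Mm.
(b) rₐ = a(1 + e) = 1.823e+09 · (1 + 0.8587) = 1.823e+09 · 1.8587 ≈ 3.388e+09 m = 3.388 Gm.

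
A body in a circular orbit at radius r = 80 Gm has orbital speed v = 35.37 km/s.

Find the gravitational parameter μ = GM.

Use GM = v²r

Convert to SI: r = 80 Gm = 8e+10 m; v = 35.37 km/s = 35370 m/s.
For a circular orbit v² = GM/r, so GM = v² · r.
GM = (35370)² · 8e+10 m³/s² ≈ 1.001e+20 m³/s² = 1.001 × 10^20 m³/s².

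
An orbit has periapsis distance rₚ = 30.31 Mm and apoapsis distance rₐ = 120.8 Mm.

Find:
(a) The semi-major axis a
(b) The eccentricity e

Convert to SI: rₚ = 30.31 Mm = 3.031e+07 m; rₐ = 120.8 Mm = 1.208e+08 m.
(a) a = (rₚ + rₐ) / 2 = (3.031e+07 + 1.208e+08) / 2 ≈ 7.556e+07 m = 75.56 Mm.
(b) e = (rₐ − rₚ) / (rₐ + rₚ) = (1.208e+08 − 3.031e+07) / (1.208e+08 + 3.031e+07) ≈ 0.5988.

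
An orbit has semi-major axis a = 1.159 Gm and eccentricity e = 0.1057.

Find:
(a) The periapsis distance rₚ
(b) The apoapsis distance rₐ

Convert to SI: a = 1.159 Gm = 1.159e+09 m.
(a) rₚ = a(1 − e) = 1.159e+09 · (1 − 0.1057) = 1.159e+09 · 0.8943 ≈ 1.036e+09 m = 1.036 Gm.
(b) rₐ = a(1 + e) = 1.159e+09 · (1 + 0.1057) = 1.159e+09 · 1.1057 ≈ 1.282e+09 m = 1.282 Gm.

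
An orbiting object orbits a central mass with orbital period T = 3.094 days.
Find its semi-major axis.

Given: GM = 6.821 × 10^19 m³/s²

Convert to SI: T = 3.094 days = 267322 s.
Invert Kepler's third law: a = (GM · T² / (4π²))^(1/3).
Substituting T = 267322 s and GM = 6.821e+19 m³/s²:
a = (6.821e+19 · (267322)² / (4π²))^(1/3) m
a ≈ 4.979e+09 m = 4.979 × 10^9 m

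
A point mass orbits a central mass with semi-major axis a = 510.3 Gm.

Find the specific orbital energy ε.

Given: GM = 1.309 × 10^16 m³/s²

Convert to SI: a = 510.3 Gm = 5.103e+11 m.
ε = −GM / (2a).
ε = −1.309e+16 / (2 · 5.103e+11) J/kg ≈ -1.283e+04 J/kg = -12.83 kJ/kg.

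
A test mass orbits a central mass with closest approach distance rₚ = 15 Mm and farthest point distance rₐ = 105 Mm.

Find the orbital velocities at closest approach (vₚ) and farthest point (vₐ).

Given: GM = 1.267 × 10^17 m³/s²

Convert to SI: rₚ = 15 Mm = 1.5e+07 m; rₐ = 105 Mm = 1.05e+08 m.
Use the vis-viva equation v² = GM(2/r − 1/a) with a = (rₚ + rₐ)/2 = (1.5e+07 + 1.05e+08)/2 = 6e+07 m.
vₚ = √(GM · (2/rₚ − 1/a)) = √(1.267e+17 · (2/1.5e+07 − 1/6e+07)) m/s ≈ 1.216e+05 m/s = 121.6 km/s.
vₐ = √(GM · (2/rₐ − 1/a)) = √(1.267e+17 · (2/1.05e+08 − 1/6e+07)) m/s ≈ 1.737e+04 m/s = 17.37 km/s.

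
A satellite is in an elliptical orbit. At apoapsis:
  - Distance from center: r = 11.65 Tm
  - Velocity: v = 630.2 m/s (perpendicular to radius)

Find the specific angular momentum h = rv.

Convert to SI: r = 11.65 Tm = 1.165e+13 m.
With v perpendicular to r, h = r · v.
h = 1.165e+13 · 630.2 m²/s ≈ 7.342e+15 m²/s.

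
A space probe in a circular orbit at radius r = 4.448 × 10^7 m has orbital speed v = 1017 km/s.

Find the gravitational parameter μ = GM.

Convert to SI: v = 1017 km/s = 1.017e+06 m/s.
For a circular orbit v² = GM/r, so GM = v² · r.
GM = (1.017e+06)² · 4.448e+07 m³/s² ≈ 4.601e+19 m³/s² = 4.601 × 10^19 m³/s².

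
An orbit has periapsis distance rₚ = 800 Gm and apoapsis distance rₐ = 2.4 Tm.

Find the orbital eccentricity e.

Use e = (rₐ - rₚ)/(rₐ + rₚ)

Convert to SI: rₚ = 800 Gm = 8e+11 m; rₐ = 2.4 Tm = 2.4e+12 m.
e = (rₐ − rₚ) / (rₐ + rₚ).
e = (2.4e+12 − 8e+11) / (2.4e+12 + 8e+11) = 1.6e+12 / 3.2e+12 ≈ 0.5.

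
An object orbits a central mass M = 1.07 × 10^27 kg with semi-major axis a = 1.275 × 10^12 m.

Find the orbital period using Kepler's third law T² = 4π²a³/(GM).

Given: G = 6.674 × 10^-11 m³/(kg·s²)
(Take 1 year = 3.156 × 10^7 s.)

GM = G · M = 6.674e-11 · 1.07e+27 = 7.14118e+16 m³/s².
Kepler's third law: T = 2π √(a³ / GM).
Substituting a = 1.275e+12 m and GM = 7.14118e+16 m³/s²:
T = 2π √((1.275e+12)³ / 7.14118e+16) s
T ≈ 3.385e+10 s = 1073 years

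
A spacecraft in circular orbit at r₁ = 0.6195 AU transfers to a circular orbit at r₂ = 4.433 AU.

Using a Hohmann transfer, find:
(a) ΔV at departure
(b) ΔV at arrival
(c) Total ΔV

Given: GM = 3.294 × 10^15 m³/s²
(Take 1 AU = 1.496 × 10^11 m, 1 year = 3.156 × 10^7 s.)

Convert to SI: r₁ = 0.6195 AU = 9.26772e+10 m; r₂ = 4.433 AU = 6.63177e+11 m.
Transfer semi-major axis: a_t = (r₁ + r₂)/2 = (9.26772e+10 + 6.63177e+11)/2 = 3.77927e+11 m.
Circular speeds: v₁ = √(GM/r₁) = 188.528 m/s, v₂ = √(GM/r₂) = 70.477 m/s.
Transfer speeds (vis-viva v² = GM(2/r − 1/a_t)): v₁ᵗ = 249.739 m/s, v₂ᵗ = 34.9003 m/s.
(a) ΔV₁ = |v₁ᵗ − v₁| ≈ 61.21 m/s = 0.01291 AU/year.
(b) ΔV₂ = |v₂ − v₂ᵗ| ≈ 35.58 m/s = 0.007505 AU/year.
(c) ΔV_total = ΔV₁ + ΔV₂ ≈ 96.79 m/s = 0.02042 AU/year.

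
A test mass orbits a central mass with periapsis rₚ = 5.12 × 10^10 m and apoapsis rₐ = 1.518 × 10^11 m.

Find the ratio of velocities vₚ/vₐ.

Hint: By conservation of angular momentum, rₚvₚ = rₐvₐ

Conservation of angular momentum gives rₚvₚ = rₐvₐ, so vₚ/vₐ = rₐ/rₚ.
vₚ/vₐ = 1.518e+11 / 5.12e+10 ≈ 2.965.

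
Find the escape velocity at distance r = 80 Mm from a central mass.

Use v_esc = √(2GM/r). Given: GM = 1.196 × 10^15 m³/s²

Convert to SI: r = 80 Mm = 8e+07 m.
Escape velocity comes from setting total energy to zero: ½v² − GM/r = 0 ⇒ v_esc = √(2GM / r).
v_esc = √(2 · 1.196e+15 / 8e+07) m/s ≈ 5468 m/s = 5.468 km/s.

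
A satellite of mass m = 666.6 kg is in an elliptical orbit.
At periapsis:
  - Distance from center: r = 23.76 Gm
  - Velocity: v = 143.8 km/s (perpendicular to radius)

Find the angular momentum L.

Convert to SI: r = 23.76 Gm = 2.376e+10 m; v = 143.8 km/s = 143800 m/s.
Since v is perpendicular to r, L = m · v · r.
L = 666.6 · 143800 · 2.376e+10 kg·m²/s ≈ 2.278e+18 kg·m²/s.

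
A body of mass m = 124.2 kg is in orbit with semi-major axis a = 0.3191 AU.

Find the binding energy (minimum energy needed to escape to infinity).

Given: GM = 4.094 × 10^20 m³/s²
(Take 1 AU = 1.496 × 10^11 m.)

Convert to SI: a = 0.3191 AU = 4.77374e+10 m.
Total orbital energy is E = −GMm/(2a); binding energy is E_bind = −E = GMm/(2a).
E_bind = 4.094e+20 · 124.2 / (2 · 4.77374e+10) J ≈ 5.326e+11 J = 532.6 GJ.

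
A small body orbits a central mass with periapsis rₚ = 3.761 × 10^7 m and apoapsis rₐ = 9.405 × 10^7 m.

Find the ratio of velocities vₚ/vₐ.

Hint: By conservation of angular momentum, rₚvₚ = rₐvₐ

Conservation of angular momentum gives rₚvₚ = rₐvₐ, so vₚ/vₐ = rₐ/rₚ.
vₚ/vₐ = 9.405e+07 / 3.761e+07 ≈ 2.501.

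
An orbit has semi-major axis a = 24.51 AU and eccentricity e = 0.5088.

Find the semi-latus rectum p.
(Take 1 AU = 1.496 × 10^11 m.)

Convert to SI: a = 24.51 AU = 3.6667e+12 m.
p = a (1 − e²).
p = 3.6667e+12 · (1 − (0.5088)²) = 3.6667e+12 · 0.741123 ≈ 2.717e+12 m = 18.16 AU.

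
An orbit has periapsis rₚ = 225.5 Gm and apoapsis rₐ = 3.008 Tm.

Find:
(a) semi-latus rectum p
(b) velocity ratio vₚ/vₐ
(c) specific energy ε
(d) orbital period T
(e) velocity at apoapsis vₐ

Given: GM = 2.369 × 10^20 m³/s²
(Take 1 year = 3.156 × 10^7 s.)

Convert to SI: rₚ = 225.5 Gm = 2.255e+11 m; rₐ = 3.008 Tm = 3.008e+12 m.
(a) From a = (rₚ + rₐ)/2 = 1.61675e+12 m and e = (rₐ − rₚ)/(rₐ + rₚ) = 0.860523, p = a(1 − e²) = 1.61675e+12 · (1 − (0.860523)²) ≈ 4.195e+11 m
(b) Conservation of angular momentum (rₚvₚ = rₐvₐ) gives vₚ/vₐ = rₐ/rₚ = 3.008e+12/2.255e+11 ≈ 13.34
(c) With a = (rₚ + rₐ)/2 = 1.61675e+12 m, ε = −GM/(2a) = −2.369e+20/(2 · 1.61675e+12) J/kg ≈ -7.326e+07 J/kg
(d) With a = (rₚ + rₐ)/2 = 1.61675e+12 m, T = 2π √(a³/GM) = 2π √((1.61675e+12)³/2.369e+20) s ≈ 8.392e+08 s
(e) With a = (rₚ + rₐ)/2 = 1.61675e+12 m, vₐ = √(GM (2/rₐ − 1/a)) = √(2.369e+20 · (2/3.008e+12 − 1/1.61675e+12)) m/s ≈ 3314 m/s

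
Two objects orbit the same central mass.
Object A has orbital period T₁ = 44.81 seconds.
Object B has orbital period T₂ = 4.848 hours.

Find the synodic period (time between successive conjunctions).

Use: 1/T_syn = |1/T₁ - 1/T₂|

Convert to SI: T₂ = 4.848 hours = 17452.8 s.
T_syn = |T₁ · T₂ / (T₁ − T₂)|.
T_syn = |44.81 · 17452.8 / (44.81 − 17452.8)| s ≈ 44.93 s = 44.93 seconds.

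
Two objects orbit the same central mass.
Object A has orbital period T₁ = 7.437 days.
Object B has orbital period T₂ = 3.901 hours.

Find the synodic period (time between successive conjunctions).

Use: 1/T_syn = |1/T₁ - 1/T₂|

Convert to SI: T₁ = 7.437 days = 642557 s; T₂ = 3.901 hours = 14043.6 s.
T_syn = |T₁ · T₂ / (T₁ − T₂)|.
T_syn = |642557 · 14043.6 / (642557 − 14043.6)| s ≈ 1.436e+04 s = 3.988 hours.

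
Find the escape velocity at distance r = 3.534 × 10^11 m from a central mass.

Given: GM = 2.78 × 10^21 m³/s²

Escape velocity comes from setting total energy to zero: ½v² − GM/r = 0 ⇒ v_esc = √(2GM / r).
v_esc = √(2 · 2.78e+21 / 3.534e+11) m/s ≈ 1.254e+05 m/s = 125.4 km/s.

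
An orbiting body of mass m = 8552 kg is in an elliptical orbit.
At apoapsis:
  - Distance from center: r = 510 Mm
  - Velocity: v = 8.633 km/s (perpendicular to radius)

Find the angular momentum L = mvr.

Convert to SI: r = 510 Mm = 5.1e+08 m; v = 8.633 km/s = 8633 m/s.
Since v is perpendicular to r, L = m · v · r.
L = 8552 · 8633 · 5.1e+08 kg·m²/s ≈ 3.765e+16 kg·m²/s.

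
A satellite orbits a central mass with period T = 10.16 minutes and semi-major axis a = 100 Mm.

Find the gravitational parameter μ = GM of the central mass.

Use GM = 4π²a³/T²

Convert to SI: T = 10.16 minutes = 609.6 s; a = 100 Mm = 1e+08 m.
GM = 4π² · a³ / T².
GM = 4π² · (1e+08)³ / (609.6)² m³/s² ≈ 1.062e+20 m³/s² = 1.062 × 10^20 m³/s².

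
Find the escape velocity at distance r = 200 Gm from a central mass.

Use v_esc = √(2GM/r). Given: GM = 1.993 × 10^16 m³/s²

Convert to SI: r = 200 Gm = 2e+11 m.
Escape velocity comes from setting total energy to zero: ½v² − GM/r = 0 ⇒ v_esc = √(2GM / r).
v_esc = √(2 · 1.993e+16 / 2e+11) m/s ≈ 446.4 m/s = 446.4 m/s.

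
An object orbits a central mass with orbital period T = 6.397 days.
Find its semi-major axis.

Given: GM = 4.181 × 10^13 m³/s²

Convert to SI: T = 6.397 days = 552701 s.
Invert Kepler's third law: a = (GM · T² / (4π²))^(1/3).
Substituting T = 552701 s and GM = 4.181e+13 m³/s²:
a = (4.181e+13 · (552701)² / (4π²))^(1/3) m
a ≈ 6.865e+07 m = 6.865 × 10^7 m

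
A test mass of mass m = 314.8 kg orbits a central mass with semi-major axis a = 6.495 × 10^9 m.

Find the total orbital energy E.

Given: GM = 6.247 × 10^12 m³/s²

E = −GMm / (2a).
E = −6.247e+12 · 314.8 / (2 · 6.495e+09) J ≈ -1.514e+05 J = -151.4 kJ.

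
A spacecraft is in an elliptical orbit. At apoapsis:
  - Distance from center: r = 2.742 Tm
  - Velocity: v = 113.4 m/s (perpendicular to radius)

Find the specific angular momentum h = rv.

Convert to SI: r = 2.742 Tm = 2.742e+12 m.
With v perpendicular to r, h = r · v.
h = 2.742e+12 · 113.4 m²/s ≈ 3.109e+14 m²/s.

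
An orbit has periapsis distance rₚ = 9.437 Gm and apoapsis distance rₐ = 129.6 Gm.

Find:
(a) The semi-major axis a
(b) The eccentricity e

Convert to SI: rₚ = 9.437 Gm = 9.437e+09 m; rₐ = 129.6 Gm = 1.296e+11 m.
(a) a = (rₚ + rₐ) / 2 = (9.437e+09 + 1.296e+11) / 2 ≈ 6.952e+10 m = 69.52 Gm.
(b) e = (rₐ − rₚ) / (rₐ + rₚ) = (1.296e+11 − 9.437e+09) / (1.296e+11 + 9.437e+09) ≈ 0.8643.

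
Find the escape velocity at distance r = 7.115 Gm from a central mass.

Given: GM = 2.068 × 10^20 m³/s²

Convert to SI: r = 7.115 Gm = 7.115e+09 m.
Escape velocity comes from setting total energy to zero: ½v² − GM/r = 0 ⇒ v_esc = √(2GM / r).
v_esc = √(2 · 2.068e+20 / 7.115e+09) m/s ≈ 2.411e+05 m/s = 241.1 km/s.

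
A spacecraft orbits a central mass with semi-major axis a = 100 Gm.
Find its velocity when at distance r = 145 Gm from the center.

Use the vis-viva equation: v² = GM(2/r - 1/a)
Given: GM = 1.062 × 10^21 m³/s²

Convert to SI: a = 100 Gm = 1e+11 m; r = 145 Gm = 1.45e+11 m.
Vis-viva: v = √(GM · (2/r − 1/a)).
2/r − 1/a = 2/1.45e+11 − 1/1e+11 = 3.7931e-12 m⁻¹.
v = √(1.062e+21 · 3.7931e-12) m/s ≈ 6.347e+04 m/s = 63.47 km/s.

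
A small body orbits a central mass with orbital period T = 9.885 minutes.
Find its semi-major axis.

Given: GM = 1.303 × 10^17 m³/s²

Convert to SI: T = 9.885 minutes = 593.1 s.
Invert Kepler's third law: a = (GM · T² / (4π²))^(1/3).
Substituting T = 593.1 s and GM = 1.303e+17 m³/s²:
a = (1.303e+17 · (593.1)² / (4π²))^(1/3) m
a ≈ 1.051e+07 m = 10.51 Mm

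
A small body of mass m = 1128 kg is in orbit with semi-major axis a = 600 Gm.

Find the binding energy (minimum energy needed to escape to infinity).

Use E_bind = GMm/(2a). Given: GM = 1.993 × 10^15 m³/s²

Convert to SI: a = 600 Gm = 6e+11 m.
Total orbital energy is E = −GMm/(2a); binding energy is E_bind = −E = GMm/(2a).
E_bind = 1.993e+15 · 1128 / (2 · 6e+11) J ≈ 1.873e+06 J = 1.873 MJ.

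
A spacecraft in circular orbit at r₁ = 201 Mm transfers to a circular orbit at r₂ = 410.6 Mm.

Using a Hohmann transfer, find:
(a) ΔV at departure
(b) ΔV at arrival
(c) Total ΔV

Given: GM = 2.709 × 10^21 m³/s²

Convert to SI: r₁ = 201 Mm = 2.01e+08 m; r₂ = 410.6 Mm = 4.106e+08 m.
Transfer semi-major axis: a_t = (r₁ + r₂)/2 = (2.01e+08 + 4.106e+08)/2 = 3.058e+08 m.
Circular speeds: v₁ = √(GM/r₁) = 3.67119e+06 m/s, v₂ = √(GM/r₂) = 2.56859e+06 m/s.
Transfer speeds (vis-viva v² = GM(2/r − 1/a_t)): v₁ᵗ = 4.254e+06 m/s, v₂ᵗ = 2.08245e+06 m/s.
(a) ΔV₁ = |v₁ᵗ − v₁| ≈ 5.828e+05 m/s = 582.8 km/s.
(b) ΔV₂ = |v₂ − v₂ᵗ| ≈ 4.861e+05 m/s = 486.1 km/s.
(c) ΔV_total = ΔV₁ + ΔV₂ ≈ 1.069e+06 m/s = 1069 km/s.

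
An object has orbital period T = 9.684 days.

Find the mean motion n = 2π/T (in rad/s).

Convert to SI: T = 9.684 days = 836698 s.
n = 2π / T.
n = 2π / 836698 s ≈ 7.51e-06 rad/s.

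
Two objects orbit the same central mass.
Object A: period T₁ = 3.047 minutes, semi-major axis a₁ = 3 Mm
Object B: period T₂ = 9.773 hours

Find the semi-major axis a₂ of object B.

Convert to SI: T₁ = 3.047 minutes = 182.82 s; a₁ = 3 Mm = 3e+06 m; T₂ = 9.773 hours = 35182.8 s.
Kepler's third law: (T₁/T₂)² = (a₁/a₂)³ ⇒ a₂ = a₁ · (T₂/T₁)^(2/3).
T₂/T₁ = 35182.8 / 182.82 = 192.445.
a₂ = 3e+06 · (192.445)^(2/3) m ≈ 1e+08 m = 100 Mm.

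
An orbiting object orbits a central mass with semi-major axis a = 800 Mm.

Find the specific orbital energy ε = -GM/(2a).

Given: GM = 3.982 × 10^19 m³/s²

Convert to SI: a = 800 Mm = 8e+08 m.
ε = −GM / (2a).
ε = −3.982e+19 / (2 · 8e+08) J/kg ≈ -2.489e+10 J/kg = -24.89 GJ/kg.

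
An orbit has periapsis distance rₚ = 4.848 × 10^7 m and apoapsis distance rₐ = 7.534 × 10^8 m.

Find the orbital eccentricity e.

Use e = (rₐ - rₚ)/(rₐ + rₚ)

e = (rₐ − rₚ) / (rₐ + rₚ).
e = (7.534e+08 − 4.848e+07) / (7.534e+08 + 4.848e+07) = 7.0492e+08 / 8.0188e+08 ≈ 0.8791.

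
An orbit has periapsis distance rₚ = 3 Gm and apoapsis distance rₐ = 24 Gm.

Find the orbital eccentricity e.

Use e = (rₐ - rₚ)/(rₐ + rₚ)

Convert to SI: rₚ = 3 Gm = 3e+09 m; rₐ = 24 Gm = 2.4e+10 m.
e = (rₐ − rₚ) / (rₐ + rₚ).
e = (2.4e+10 − 3e+09) / (2.4e+10 + 3e+09) = 2.1e+10 / 2.7e+10 ≈ 0.7778.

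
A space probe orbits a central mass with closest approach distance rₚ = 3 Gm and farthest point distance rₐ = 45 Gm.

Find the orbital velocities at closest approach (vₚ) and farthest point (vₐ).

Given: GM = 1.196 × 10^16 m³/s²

Convert to SI: rₚ = 3 Gm = 3e+09 m; rₐ = 45 Gm = 4.5e+10 m.
Use the vis-viva equation v² = GM(2/r − 1/a) with a = (rₚ + rₐ)/2 = (3e+09 + 4.5e+10)/2 = 2.4e+10 m.
vₚ = √(GM · (2/rₚ − 1/a)) = √(1.196e+16 · (2/3e+09 − 1/2.4e+10)) m/s ≈ 2734 m/s = 2.734 km/s.
vₐ = √(GM · (2/rₐ − 1/a)) = √(1.196e+16 · (2/4.5e+10 − 1/2.4e+10)) m/s ≈ 182.3 m/s = 182.3 m/s.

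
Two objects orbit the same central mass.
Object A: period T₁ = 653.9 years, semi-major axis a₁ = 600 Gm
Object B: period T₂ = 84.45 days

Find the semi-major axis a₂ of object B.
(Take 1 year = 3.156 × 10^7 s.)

Convert to SI: T₁ = 653.9 years = 2.06371e+10 s; a₁ = 600 Gm = 6e+11 m; T₂ = 84.45 days = 7.29648e+06 s.
Kepler's third law: (T₁/T₂)² = (a₁/a₂)³ ⇒ a₂ = a₁ · (T₂/T₁)^(2/3).
T₂/T₁ = 7.29648e+06 / 2.06371e+10 = 0.000353562.
a₂ = 6e+11 · (0.000353562)^(2/3) m ≈ 3e+09 m = 3 Gm.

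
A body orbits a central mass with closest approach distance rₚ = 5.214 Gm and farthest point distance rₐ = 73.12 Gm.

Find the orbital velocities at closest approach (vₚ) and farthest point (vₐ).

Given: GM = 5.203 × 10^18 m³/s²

Convert to SI: rₚ = 5.214 Gm = 5.214e+09 m; rₐ = 73.12 Gm = 7.312e+10 m.
Use the vis-viva equation v² = GM(2/r − 1/a) with a = (rₚ + rₐ)/2 = (5.214e+09 + 7.312e+10)/2 = 3.9167e+10 m.
vₚ = √(GM · (2/rₚ − 1/a)) = √(5.203e+18 · (2/5.214e+09 − 1/3.9167e+10)) m/s ≈ 4.316e+04 m/s = 43.16 km/s.
vₐ = √(GM · (2/rₐ − 1/a)) = √(5.203e+18 · (2/7.312e+10 − 1/3.9167e+10)) m/s ≈ 3078 m/s = 3.078 km/s.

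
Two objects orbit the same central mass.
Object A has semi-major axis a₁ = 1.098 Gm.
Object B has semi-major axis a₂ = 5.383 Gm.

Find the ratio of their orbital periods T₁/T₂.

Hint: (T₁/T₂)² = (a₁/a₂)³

Convert to SI: a₁ = 1.098 Gm = 1.098e+09 m; a₂ = 5.383 Gm = 5.383e+09 m.
From Kepler's third law, (T₁/T₂)² = (a₁/a₂)³, so T₁/T₂ = (a₁/a₂)^(3/2).
a₁/a₂ = 1.098e+09 / 5.383e+09 = 0.203975.
T₁/T₂ = (0.203975)^(3/2) ≈ 0.09212.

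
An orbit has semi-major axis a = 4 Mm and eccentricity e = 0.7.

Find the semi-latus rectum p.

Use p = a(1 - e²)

Convert to SI: a = 4 Mm = 4e+06 m.
p = a (1 − e²).
p = 4e+06 · (1 − (0.7)²) = 4e+06 · 0.51 ≈ 2.04e+06 m = 2.04 Mm.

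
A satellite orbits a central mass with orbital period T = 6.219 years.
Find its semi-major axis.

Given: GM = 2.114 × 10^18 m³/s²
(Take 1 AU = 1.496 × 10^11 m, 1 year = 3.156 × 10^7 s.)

Convert to SI: T = 6.219 years = 1.96272e+08 s.
Invert Kepler's third law: a = (GM · T² / (4π²))^(1/3).
Substituting T = 1.96272e+08 s and GM = 2.114e+18 m³/s²:
a = (2.114e+18 · (1.96272e+08)² / (4π²))^(1/3) m
a ≈ 1.273e+11 m = 0.8509 AU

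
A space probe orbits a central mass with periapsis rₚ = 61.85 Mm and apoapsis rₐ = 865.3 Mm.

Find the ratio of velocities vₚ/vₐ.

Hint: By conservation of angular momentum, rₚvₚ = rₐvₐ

Convert to SI: rₚ = 61.85 Mm = 6.185e+07 m; rₐ = 865.3 Mm = 8.653e+08 m.
Conservation of angular momentum gives rₚvₚ = rₐvₐ, so vₚ/vₐ = rₐ/rₚ.
vₚ/vₐ = 8.653e+08 / 6.185e+07 ≈ 13.99.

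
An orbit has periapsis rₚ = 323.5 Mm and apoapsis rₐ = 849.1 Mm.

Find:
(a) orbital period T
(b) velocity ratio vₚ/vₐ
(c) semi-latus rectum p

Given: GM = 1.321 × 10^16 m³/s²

Convert to SI: rₚ = 323.5 Mm = 3.235e+08 m; rₐ = 849.1 Mm = 8.491e+08 m.
(a) With a = (rₚ + rₐ)/2 = 5.863e+08 m, T = 2π √(a³/GM) = 2π √((5.863e+08)³/1.321e+16) s ≈ 7.761e+05 s
(b) Conservation of angular momentum (rₚvₚ = rₐvₐ) gives vₚ/vₐ = rₐ/rₚ = 8.491e+08/3.235e+08 ≈ 2.625
(c) From a = (rₚ + rₐ)/2 = 5.863e+08 m and e = (rₐ − rₚ)/(rₐ + rₚ) = 0.448235, p = a(1 − e²) = 5.863e+08 · (1 − (0.448235)²) ≈ 4.685e+08 m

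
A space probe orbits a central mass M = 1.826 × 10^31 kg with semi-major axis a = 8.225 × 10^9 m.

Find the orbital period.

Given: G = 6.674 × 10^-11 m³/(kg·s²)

GM = G · M = 6.674e-11 · 1.826e+31 = 1.21867e+21 m³/s².
Kepler's third law: T = 2π √(a³ / GM).
Substituting a = 8.225e+09 m and GM = 1.21867e+21 m³/s²:
T = 2π √((8.225e+09)³ / 1.21867e+21) s
T ≈ 1.343e+05 s = 1.554 days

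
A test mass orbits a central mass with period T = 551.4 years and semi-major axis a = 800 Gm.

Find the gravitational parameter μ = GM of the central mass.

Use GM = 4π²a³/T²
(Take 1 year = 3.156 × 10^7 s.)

Convert to SI: T = 551.4 years = 1.74022e+10 s; a = 800 Gm = 8e+11 m.
GM = 4π² · a³ / T².
GM = 4π² · (8e+11)³ / (1.74022e+10)² m³/s² ≈ 6.675e+16 m³/s² = 6.675 × 10^16 m³/s².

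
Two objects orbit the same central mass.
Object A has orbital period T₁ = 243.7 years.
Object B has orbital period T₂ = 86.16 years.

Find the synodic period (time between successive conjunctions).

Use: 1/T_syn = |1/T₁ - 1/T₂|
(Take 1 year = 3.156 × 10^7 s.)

Convert to SI: T₁ = 243.7 years = 7.69117e+09 s; T₂ = 86.16 years = 2.71921e+09 s.
T_syn = |T₁ · T₂ / (T₁ − T₂)|.
T_syn = |7.69117e+09 · 2.71921e+09 / (7.69117e+09 − 2.71921e+09)| s ≈ 4.206e+09 s = 133.3 years.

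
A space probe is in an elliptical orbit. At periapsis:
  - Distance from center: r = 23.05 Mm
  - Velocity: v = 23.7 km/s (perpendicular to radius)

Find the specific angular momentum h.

Convert to SI: r = 23.05 Mm = 2.305e+07 m; v = 23.7 km/s = 23700 m/s.
With v perpendicular to r, h = r · v.
h = 2.305e+07 · 23700 m²/s ≈ 5.463e+11 m²/s.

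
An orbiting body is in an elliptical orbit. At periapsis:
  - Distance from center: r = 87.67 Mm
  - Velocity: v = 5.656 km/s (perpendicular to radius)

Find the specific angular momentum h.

Convert to SI: r = 87.67 Mm = 8.767e+07 m; v = 5.656 km/s = 5656 m/s.
With v perpendicular to r, h = r · v.
h = 8.767e+07 · 5656 m²/s ≈ 4.959e+11 m²/s.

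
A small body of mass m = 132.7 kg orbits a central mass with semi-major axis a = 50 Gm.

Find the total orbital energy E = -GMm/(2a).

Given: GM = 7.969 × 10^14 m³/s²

Convert to SI: a = 50 Gm = 5e+10 m.
E = −GMm / (2a).
E = −7.969e+14 · 132.7 / (2 · 5e+10) J ≈ -1.057e+06 J = -1.057 MJ.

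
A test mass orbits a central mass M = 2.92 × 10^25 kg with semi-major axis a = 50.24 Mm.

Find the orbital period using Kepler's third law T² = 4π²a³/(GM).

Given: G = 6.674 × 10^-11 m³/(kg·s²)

Convert to SI: a = 50.24 Mm = 5.024e+07 m.
GM = G · M = 6.674e-11 · 2.92e+25 = 1.94881e+15 m³/s².
Kepler's third law: T = 2π √(a³ / GM).
Substituting a = 5.024e+07 m and GM = 1.94881e+15 m³/s²:
T = 2π √((5.024e+07)³ / 1.94881e+15) s
T ≈ 5.068e+04 s = 14.08 hours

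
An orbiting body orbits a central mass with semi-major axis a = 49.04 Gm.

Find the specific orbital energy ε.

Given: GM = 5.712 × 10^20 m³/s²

Convert to SI: a = 49.04 Gm = 4.904e+10 m.
ε = −GM / (2a).
ε = −5.712e+20 / (2 · 4.904e+10) J/kg ≈ -5.824e+09 J/kg = -5.824 GJ/kg.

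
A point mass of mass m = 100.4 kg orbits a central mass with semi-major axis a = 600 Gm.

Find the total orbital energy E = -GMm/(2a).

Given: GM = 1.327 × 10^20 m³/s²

Convert to SI: a = 600 Gm = 6e+11 m.
E = −GMm / (2a).
E = −1.327e+20 · 100.4 / (2 · 6e+11) J ≈ -1.11e+10 J = -11.1 GJ.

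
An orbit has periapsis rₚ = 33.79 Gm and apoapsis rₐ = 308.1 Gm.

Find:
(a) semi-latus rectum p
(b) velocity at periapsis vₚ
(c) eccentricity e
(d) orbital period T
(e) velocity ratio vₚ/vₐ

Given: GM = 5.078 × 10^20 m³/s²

Convert to SI: rₚ = 33.79 Gm = 3.379e+10 m; rₐ = 308.1 Gm = 3.081e+11 m.
(a) From a = (rₚ + rₐ)/2 = 1.70945e+11 m and e = (rₐ − rₚ)/(rₐ + rₚ) = 0.802334, p = a(1 − e²) = 1.70945e+11 · (1 − (0.802334)²) ≈ 6.09e+10 m
(b) With a = (rₚ + rₐ)/2 = 1.70945e+11 m, vₚ = √(GM (2/rₚ − 1/a)) = √(5.078e+20 · (2/3.379e+10 − 1/1.70945e+11)) m/s ≈ 1.646e+05 m/s
(c) e = (rₐ − rₚ)/(rₐ + rₚ) = (3.081e+11 − 3.379e+10)/(3.081e+11 + 3.379e+10) ≈ 0.8023
(d) With a = (rₚ + rₐ)/2 = 1.70945e+11 m, T = 2π √(a³/GM) = 2π √((1.70945e+11)³/5.078e+20) s ≈ 1.971e+07 s
(e) Conservation of angular momentum (rₚvₚ = rₐvₐ) gives vₚ/vₐ = rₐ/rₚ = 3.081e+11/3.379e+10 ≈ 9.118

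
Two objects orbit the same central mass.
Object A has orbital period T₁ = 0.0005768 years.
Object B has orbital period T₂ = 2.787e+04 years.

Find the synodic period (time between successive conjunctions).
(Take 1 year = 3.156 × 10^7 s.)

Convert to SI: T₁ = 0.0005768 years = 18203.8 s; T₂ = 2.787e+04 years = 8.79577e+11 s.
T_syn = |T₁ · T₂ / (T₁ − T₂)|.
T_syn = |18203.8 · 8.79577e+11 / (18203.8 − 8.79577e+11)| s ≈ 1.82e+04 s = 0.0005768 years.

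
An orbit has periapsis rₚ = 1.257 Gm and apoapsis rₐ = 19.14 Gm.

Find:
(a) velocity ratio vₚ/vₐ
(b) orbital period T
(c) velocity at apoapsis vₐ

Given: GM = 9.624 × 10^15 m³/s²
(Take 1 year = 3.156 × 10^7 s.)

Convert to SI: rₚ = 1.257 Gm = 1.257e+09 m; rₐ = 19.14 Gm = 1.914e+10 m.
(a) Conservation of angular momentum (rₚvₚ = rₐvₐ) gives vₚ/vₐ = rₐ/rₚ = 1.914e+10/1.257e+09 ≈ 15.23
(b) With a = (rₚ + rₐ)/2 = 1.01985e+10 m, T = 2π √(a³/GM) = 2π √((1.01985e+10)³/9.624e+15) s ≈ 6.596e+07 s
(c) With a = (rₚ + rₐ)/2 = 1.01985e+10 m, vₐ = √(GM (2/rₐ − 1/a)) = √(9.624e+15 · (2/1.914e+10 − 1/1.01985e+10)) m/s ≈ 248.9 m/s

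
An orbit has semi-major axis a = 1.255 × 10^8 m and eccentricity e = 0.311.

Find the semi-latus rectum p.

p = a (1 − e²).
p = 1.255e+08 · (1 − (0.311)²) = 1.255e+08 · 0.903279 ≈ 1.134e+08 m = 1.134 × 10^8 m.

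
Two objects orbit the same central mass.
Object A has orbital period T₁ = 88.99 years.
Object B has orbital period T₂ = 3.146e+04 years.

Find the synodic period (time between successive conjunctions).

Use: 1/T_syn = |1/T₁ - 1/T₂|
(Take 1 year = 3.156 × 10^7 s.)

Convert to SI: T₁ = 88.99 years = 2.80852e+09 s; T₂ = 3.146e+04 years = 9.92878e+11 s.
T_syn = |T₁ · T₂ / (T₁ − T₂)|.
T_syn = |2.80852e+09 · 9.92878e+11 / (2.80852e+09 − 9.92878e+11)| s ≈ 2.816e+09 s = 89.24 years.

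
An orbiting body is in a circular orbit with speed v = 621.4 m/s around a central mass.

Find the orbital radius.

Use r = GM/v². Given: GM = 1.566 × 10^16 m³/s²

For a circular orbit, v² = GM / r, so r = GM / v².
r = 1.566e+16 / (621.4)² m ≈ 4.056e+10 m = 4.056 × 10^10 m.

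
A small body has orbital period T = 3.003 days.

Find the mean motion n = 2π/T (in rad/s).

Convert to SI: T = 3.003 days = 259459 s.
n = 2π / T.
n = 2π / 259459 s ≈ 2.422e-05 rad/s.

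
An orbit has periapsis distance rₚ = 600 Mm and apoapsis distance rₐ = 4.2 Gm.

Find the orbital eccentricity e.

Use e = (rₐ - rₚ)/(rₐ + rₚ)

Convert to SI: rₚ = 600 Mm = 6e+08 m; rₐ = 4.2 Gm = 4.2e+09 m.
e = (rₐ − rₚ) / (rₐ + rₚ).
e = (4.2e+09 − 6e+08) / (4.2e+09 + 6e+08) = 3.6e+09 / 4.8e+09 ≈ 0.75.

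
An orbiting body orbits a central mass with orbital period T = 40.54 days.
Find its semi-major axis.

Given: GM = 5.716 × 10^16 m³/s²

Convert to SI: T = 40.54 days = 3.50266e+06 s.
Invert Kepler's third law: a = (GM · T² / (4π²))^(1/3).
Substituting T = 3.50266e+06 s and GM = 5.716e+16 m³/s²:
a = (5.716e+16 · (3.50266e+06)² / (4π²))^(1/3) m
a ≈ 2.609e+09 m = 2.609 Gm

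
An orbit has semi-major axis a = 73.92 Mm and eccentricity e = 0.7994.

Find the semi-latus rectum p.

Convert to SI: a = 73.92 Mm = 7.392e+07 m.
p = a (1 − e²).
p = 7.392e+07 · (1 − (0.7994)²) = 7.392e+07 · 0.36096 ≈ 2.668e+07 m = 26.68 Mm.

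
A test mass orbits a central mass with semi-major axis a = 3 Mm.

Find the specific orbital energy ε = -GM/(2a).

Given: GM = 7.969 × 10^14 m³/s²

Convert to SI: a = 3 Mm = 3e+06 m.
ε = −GM / (2a).
ε = −7.969e+14 / (2 · 3e+06) J/kg ≈ -1.328e+08 J/kg = -132.8 MJ/kg.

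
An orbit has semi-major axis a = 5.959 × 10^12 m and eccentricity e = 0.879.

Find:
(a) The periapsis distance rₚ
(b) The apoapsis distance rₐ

(a) rₚ = a(1 − e) = 5.959e+12 · (1 − 0.879) = 5.959e+12 · 0.121 ≈ 7.21e+11 m = 7.21 × 10^11 m.
(b) rₐ = a(1 + e) = 5.959e+12 · (1 + 0.879) = 5.959e+12 · 1.879 ≈ 1.12e+13 m = 1.12 × 10^13 m.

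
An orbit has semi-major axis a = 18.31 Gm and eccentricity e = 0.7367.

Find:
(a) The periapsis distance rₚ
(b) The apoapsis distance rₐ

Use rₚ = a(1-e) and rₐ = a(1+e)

Convert to SI: a = 18.31 Gm = 1.831e+10 m.
(a) rₚ = a(1 − e) = 1.831e+10 · (1 − 0.7367) = 1.831e+10 · 0.2633 ≈ 4.821e+09 m = 4.821 Gm.
(b) rₐ = a(1 + e) = 1.831e+10 · (1 + 0.7367) = 1.831e+10 · 1.7367 ≈ 3.18e+10 m = 31.8 Gm.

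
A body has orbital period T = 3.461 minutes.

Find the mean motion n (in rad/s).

Convert to SI: T = 3.461 minutes = 207.66 s.
n = 2π / T.
n = 2π / 207.66 s ≈ 0.03026 rad/s.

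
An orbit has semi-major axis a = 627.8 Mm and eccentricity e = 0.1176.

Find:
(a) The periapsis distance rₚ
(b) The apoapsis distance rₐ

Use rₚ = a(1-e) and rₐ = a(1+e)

Convert to SI: a = 627.8 Mm = 6.278e+08 m.
(a) rₚ = a(1 − e) = 6.278e+08 · (1 − 0.1176) = 6.278e+08 · 0.8824 ≈ 5.54e+08 m = 554 Mm.
(b) rₐ = a(1 + e) = 6.278e+08 · (1 + 0.1176) = 6.278e+08 · 1.1176 ≈ 7.016e+08 m = 701.6 Mm.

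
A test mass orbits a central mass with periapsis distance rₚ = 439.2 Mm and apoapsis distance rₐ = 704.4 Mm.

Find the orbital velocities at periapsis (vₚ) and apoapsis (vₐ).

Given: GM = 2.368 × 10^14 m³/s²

Convert to SI: rₚ = 439.2 Mm = 4.392e+08 m; rₐ = 704.4 Mm = 7.044e+08 m.
Use the vis-viva equation v² = GM(2/r − 1/a) with a = (rₚ + rₐ)/2 = (4.392e+08 + 7.044e+08)/2 = 5.718e+08 m.
vₚ = √(GM · (2/rₚ − 1/a)) = √(2.368e+14 · (2/4.392e+08 − 1/5.718e+08)) m/s ≈ 815 m/s = 815 m/s.
vₐ = √(GM · (2/rₐ − 1/a)) = √(2.368e+14 · (2/7.044e+08 − 1/5.718e+08)) m/s ≈ 508.1 m/s = 508.1 m/s.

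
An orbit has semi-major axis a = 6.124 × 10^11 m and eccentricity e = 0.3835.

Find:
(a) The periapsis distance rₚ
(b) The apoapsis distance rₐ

(a) rₚ = a(1 − e) = 6.124e+11 · (1 − 0.3835) = 6.124e+11 · 0.6165 ≈ 3.775e+11 m = 3.775 × 10^11 m.
(b) rₐ = a(1 + e) = 6.124e+11 · (1 + 0.3835) = 6.124e+11 · 1.3835 ≈ 8.473e+11 m = 8.473 × 10^11 m.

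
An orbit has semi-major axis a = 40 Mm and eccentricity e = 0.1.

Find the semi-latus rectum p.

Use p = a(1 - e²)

Convert to SI: a = 40 Mm = 4e+07 m.
p = a (1 − e²).
p = 4e+07 · (1 − (0.1)²) = 4e+07 · 0.99 ≈ 3.96e+07 m = 39.6 Mm.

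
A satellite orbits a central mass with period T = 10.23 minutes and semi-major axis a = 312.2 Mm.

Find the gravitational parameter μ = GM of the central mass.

Convert to SI: T = 10.23 minutes = 613.8 s; a = 312.2 Mm = 3.122e+08 m.
GM = 4π² · a³ / T².
GM = 4π² · (3.122e+08)³ / (613.8)² m³/s² ≈ 3.189e+21 m³/s² = 3.189 × 10^21 m³/s².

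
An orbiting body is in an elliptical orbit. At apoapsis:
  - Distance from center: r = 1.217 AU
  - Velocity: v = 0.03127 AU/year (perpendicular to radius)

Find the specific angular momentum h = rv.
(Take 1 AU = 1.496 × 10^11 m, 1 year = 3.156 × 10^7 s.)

Convert to SI: r = 1.217 AU = 1.82063e+11 m; v = 0.03127 AU/year = 148.225 m/s.
With v perpendicular to r, h = r · v.
h = 1.82063e+11 · 148.225 m²/s ≈ 2.699e+13 m²/s.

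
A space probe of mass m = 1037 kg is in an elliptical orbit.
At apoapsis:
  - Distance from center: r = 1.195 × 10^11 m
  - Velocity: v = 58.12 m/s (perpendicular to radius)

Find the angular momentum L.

Since v is perpendicular to r, L = m · v · r.
L = 1037 · 58.12 · 1.195e+11 kg·m²/s ≈ 7.202e+15 kg·m²/s.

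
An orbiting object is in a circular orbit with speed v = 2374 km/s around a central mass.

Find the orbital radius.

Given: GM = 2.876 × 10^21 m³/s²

Convert to SI: v = 2374 km/s = 2.374e+06 m/s.
For a circular orbit, v² = GM / r, so r = GM / v².
r = 2.876e+21 / (2.374e+06)² m ≈ 5.103e+08 m = 5.103 × 10^8 m.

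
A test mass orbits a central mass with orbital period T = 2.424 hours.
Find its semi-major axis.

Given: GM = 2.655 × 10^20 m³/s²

Convert to SI: T = 2.424 hours = 8726.4 s.
Invert Kepler's third law: a = (GM · T² / (4π²))^(1/3).
Substituting T = 8726.4 s and GM = 2.655e+20 m³/s²:
a = (2.655e+20 · (8726.4)² / (4π²))^(1/3) m
a ≈ 8.001e+08 m = 800.1 Mm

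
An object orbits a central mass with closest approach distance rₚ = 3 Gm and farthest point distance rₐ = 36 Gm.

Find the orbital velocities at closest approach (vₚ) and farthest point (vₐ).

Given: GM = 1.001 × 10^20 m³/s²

Convert to SI: rₚ = 3 Gm = 3e+09 m; rₐ = 36 Gm = 3.6e+10 m.
Use the vis-viva equation v² = GM(2/r − 1/a) with a = (rₚ + rₐ)/2 = (3e+09 + 3.6e+10)/2 = 1.95e+10 m.
vₚ = √(GM · (2/rₚ − 1/a)) = √(1.001e+20 · (2/3e+09 − 1/1.95e+10)) m/s ≈ 2.482e+05 m/s = 248.2 km/s.
vₐ = √(GM · (2/rₐ − 1/a)) = √(1.001e+20 · (2/3.6e+10 − 1/1.95e+10)) m/s ≈ 2.068e+04 m/s = 20.68 km/s.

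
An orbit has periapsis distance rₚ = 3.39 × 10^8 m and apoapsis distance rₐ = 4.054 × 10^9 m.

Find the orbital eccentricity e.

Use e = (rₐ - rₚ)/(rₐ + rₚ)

e = (rₐ − rₚ) / (rₐ + rₚ).
e = (4.054e+09 − 3.39e+08) / (4.054e+09 + 3.39e+08) = 3.715e+09 / 4.393e+09 ≈ 0.8457.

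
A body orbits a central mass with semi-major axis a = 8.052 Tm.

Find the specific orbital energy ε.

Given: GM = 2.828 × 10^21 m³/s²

Convert to SI: a = 8.052 Tm = 8.052e+12 m.
ε = −GM / (2a).
ε = −2.828e+21 / (2 · 8.052e+12) J/kg ≈ -1.756e+08 J/kg = -175.6 MJ/kg.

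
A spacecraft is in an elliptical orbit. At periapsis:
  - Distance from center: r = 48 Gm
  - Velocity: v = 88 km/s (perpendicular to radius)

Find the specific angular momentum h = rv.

Convert to SI: r = 48 Gm = 4.8e+10 m; v = 88 km/s = 88000 m/s.
With v perpendicular to r, h = r · v.
h = 4.8e+10 · 88000 m²/s ≈ 4.224e+15 m²/s.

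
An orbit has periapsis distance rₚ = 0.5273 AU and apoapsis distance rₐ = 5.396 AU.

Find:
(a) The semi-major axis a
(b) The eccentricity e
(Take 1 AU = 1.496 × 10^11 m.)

Convert to SI: rₚ = 0.5273 AU = 7.88841e+10 m; rₐ = 5.396 AU = 8.07242e+11 m.
(a) a = (rₚ + rₐ) / 2 = (7.88841e+10 + 8.07242e+11) / 2 ≈ 4.431e+11 m = 2.962 AU.
(b) e = (rₐ − rₚ) / (rₐ + rₚ) = (8.07242e+11 − 7.88841e+10) / (8.07242e+11 + 7.88841e+10) ≈ 0.822.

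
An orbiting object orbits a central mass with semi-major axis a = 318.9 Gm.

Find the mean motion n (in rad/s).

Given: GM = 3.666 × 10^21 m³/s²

Convert to SI: a = 318.9 Gm = 3.189e+11 m.
n = √(GM / a³).
n = √(3.666e+21 / (3.189e+11)³) rad/s ≈ 3.362e-07 rad/s.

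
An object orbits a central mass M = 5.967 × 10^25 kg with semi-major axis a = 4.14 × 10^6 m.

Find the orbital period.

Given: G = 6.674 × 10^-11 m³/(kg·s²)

GM = G · M = 6.674e-11 · 5.967e+25 = 3.98238e+15 m³/s².
Kepler's third law: T = 2π √(a³ / GM).
Substituting a = 4.14e+06 m and GM = 3.98238e+15 m³/s²:
T = 2π √((4.14e+06)³ / 3.98238e+15) s
T ≈ 838.7 s = 13.98 minutes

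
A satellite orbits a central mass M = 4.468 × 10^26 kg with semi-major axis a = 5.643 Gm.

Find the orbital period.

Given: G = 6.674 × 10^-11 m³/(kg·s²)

Convert to SI: a = 5.643 Gm = 5.643e+09 m.
GM = G · M = 6.674e-11 · 4.468e+26 = 2.98194e+16 m³/s².
Kepler's third law: T = 2π √(a³ / GM).
Substituting a = 5.643e+09 m and GM = 2.98194e+16 m³/s²:
T = 2π √((5.643e+09)³ / 2.98194e+16) s
T ≈ 1.542e+07 s = 178.5 days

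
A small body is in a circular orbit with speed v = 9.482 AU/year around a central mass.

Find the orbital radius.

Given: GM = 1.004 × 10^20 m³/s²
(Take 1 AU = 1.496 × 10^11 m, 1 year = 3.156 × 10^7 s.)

Convert to SI: v = 9.482 AU/year = 44946.4 m/s.
For a circular orbit, v² = GM / r, so r = GM / v².
r = 1.004e+20 / (44946.4)² m ≈ 4.97e+10 m = 0.3322 AU.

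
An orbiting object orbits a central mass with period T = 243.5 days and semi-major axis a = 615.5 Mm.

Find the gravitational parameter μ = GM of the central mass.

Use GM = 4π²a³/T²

Convert to SI: T = 243.5 days = 2.10384e+07 s; a = 615.5 Mm = 6.155e+08 m.
GM = 4π² · a³ / T².
GM = 4π² · (6.155e+08)³ / (2.10384e+07)² m³/s² ≈ 2.08e+13 m³/s² = 2.08 × 10^13 m³/s².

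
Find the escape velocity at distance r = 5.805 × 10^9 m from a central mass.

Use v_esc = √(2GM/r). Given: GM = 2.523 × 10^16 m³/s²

Escape velocity comes from setting total energy to zero: ½v² − GM/r = 0 ⇒ v_esc = √(2GM / r).
v_esc = √(2 · 2.523e+16 / 5.805e+09) m/s ≈ 2948 m/s = 2.948 km/s.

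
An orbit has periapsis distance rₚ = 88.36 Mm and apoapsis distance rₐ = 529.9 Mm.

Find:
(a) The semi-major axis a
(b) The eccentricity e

Convert to SI: rₚ = 88.36 Mm = 8.836e+07 m; rₐ = 529.9 Mm = 5.299e+08 m.
(a) a = (rₚ + rₐ) / 2 = (8.836e+07 + 5.299e+08) / 2 ≈ 3.091e+08 m = 309.1 Mm.
(b) e = (rₐ − rₚ) / (rₐ + rₚ) = (5.299e+08 − 8.836e+07) / (5.299e+08 + 8.836e+07) ≈ 0.7142.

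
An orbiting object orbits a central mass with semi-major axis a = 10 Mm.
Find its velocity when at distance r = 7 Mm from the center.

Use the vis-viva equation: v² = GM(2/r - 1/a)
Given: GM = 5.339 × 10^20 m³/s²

Convert to SI: a = 10 Mm = 1e+07 m; r = 7 Mm = 7e+06 m.
Vis-viva: v = √(GM · (2/r − 1/a)).
2/r − 1/a = 2/7e+06 − 1/1e+07 = 1.85714e-07 m⁻¹.
v = √(5.339e+20 · 1.85714e-07) m/s ≈ 9.958e+06 m/s = 9958 km/s.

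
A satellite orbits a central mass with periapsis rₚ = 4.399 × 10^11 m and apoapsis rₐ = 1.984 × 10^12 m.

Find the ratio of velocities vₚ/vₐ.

Conservation of angular momentum gives rₚvₚ = rₐvₐ, so vₚ/vₐ = rₐ/rₚ.
vₚ/vₐ = 1.984e+12 / 4.399e+11 ≈ 4.51.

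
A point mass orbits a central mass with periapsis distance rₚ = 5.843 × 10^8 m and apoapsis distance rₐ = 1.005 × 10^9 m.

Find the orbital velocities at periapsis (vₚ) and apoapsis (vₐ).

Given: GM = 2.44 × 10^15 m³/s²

Use the vis-viva equation v² = GM(2/r − 1/a) with a = (rₚ + rₐ)/2 = (5.843e+08 + 1.005e+09)/2 = 7.9465e+08 m.
vₚ = √(GM · (2/rₚ − 1/a)) = √(2.44e+15 · (2/5.843e+08 − 1/7.9465e+08)) m/s ≈ 2298 m/s = 2.298 km/s.
vₐ = √(GM · (2/rₐ − 1/a)) = √(2.44e+15 · (2/1.005e+09 − 1/7.9465e+08)) m/s ≈ 1336 m/s = 1.336 km/s.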